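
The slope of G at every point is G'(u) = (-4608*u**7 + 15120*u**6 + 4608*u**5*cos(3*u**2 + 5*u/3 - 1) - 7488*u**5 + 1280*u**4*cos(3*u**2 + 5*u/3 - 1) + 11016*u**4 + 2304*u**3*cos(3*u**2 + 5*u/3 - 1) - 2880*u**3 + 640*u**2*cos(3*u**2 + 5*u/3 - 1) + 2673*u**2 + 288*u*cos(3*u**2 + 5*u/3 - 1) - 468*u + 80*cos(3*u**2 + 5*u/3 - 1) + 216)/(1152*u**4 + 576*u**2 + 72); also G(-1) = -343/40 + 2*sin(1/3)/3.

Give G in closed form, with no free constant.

G(u) = (-96*u**6 + 420*u**5 - 240*u**4 + 393*u**3 + 64*u**2*sin(3*u**2 + 5*u/3 - 1) + 138*u**2 + 72*u + 16*sin(3*u**2 + 5*u/3 - 1) + 54)/(96*u**2 + 24)

A candidate passes only if d/du[G] lands on the given G'(u) exactly.
A general antiderivative is (-u**2/4 + u)*(4*u**2 - 3*u/2 + 3) + 2*sin(3*u**2 + 5*u/3 - 1)/3 + 1/(4*(4*u**2 + 1)) + C.
The condition gives C = -343/40 + 2*sin(1/3)/3 - (-423/40 + 2*sin(1/3)/3) = 2.
So G(u) = (-96*u**6 + 420*u**5 - 240*u**4 + 393*u**3 + 64*u**2*sin(3*u**2 + 5*u/3 - 1) + 138*u**2 + 72*u + 16*sin(3*u**2 + 5*u/3 - 1) + 54)/(96*u**2 + 24).
Check: d/du[(-96*u**6 + 420*u**5 - 240*u**4 + 393*u**3 + 64*u**2*sin(3*u**2 + 5*u/3 - 1) + 138*u**2 + 72*u + 16*sin(3*u**2 + 5*u/3 - 1) + 54)/(96*u**2 + 24)] = (-4608*u**7 + 15120*u**6 + 4608*u**5*cos(3*u**2 + 5*u/3 - 1) - 7488*u**5 + 1280*u**4*cos(3*u**2 + 5*u/3 - 1) + 11016*u**4 + 2304*u**3*cos(3*u**2 + 5*u/3 - 1) - 2880*u**3 + 640*u**2*cos(3*u**2 + 5*u/3 - 1) + 2673*u**2 + 288*u*cos(3*u**2 + 5*u/3 - 1) - 468*u + 80*cos(3*u**2 + 5*u/3 - 1) + 216)/(1152*u**4 + 576*u**2 + 72) = G'(u).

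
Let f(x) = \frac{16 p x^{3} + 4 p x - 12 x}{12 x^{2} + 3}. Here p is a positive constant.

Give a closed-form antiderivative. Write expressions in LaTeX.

Since d/dx undoes antidifferentiation here, F'(x) = f(x) is required of F(x).
Check: d/dx[\frac{4 p x^{2} - 3 \log{\left(4 x^{2} + 1 \right)}}{6}] = \frac{16 p x^{3} + 4 p x - 12 x}{12 x^{2} + 3} = f(x).

An antiderivative is F(x) = \frac{4 p x^{2} - 3 \log{\left(4 x^{2} + 1 \right)}}{6}.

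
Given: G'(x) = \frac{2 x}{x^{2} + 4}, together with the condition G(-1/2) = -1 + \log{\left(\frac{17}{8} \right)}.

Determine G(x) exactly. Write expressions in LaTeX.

G'(x) matches the chain-rule pattern g'(h)*h' with inner function h(x) = \frac{x^{2}}{2} + 2; substituting u = h(x) collapses the integral.
A general antiderivative is \log{\left(\frac{x^{2}}{2} + 2 \right)} + C.
The condition gives C = -1 + \log{\left(\frac{17}{8} \right)} - (\log{\left(\frac{17}{8} \right)}) = -1.
So G(x) = \log{\left(\frac{x^{2}}{2} + 2 \right)} - 1.
Check: d/dx[\log{\left(\frac{x^{2}}{2} + 2 \right)} - 1] = \frac{2 x}{x^{2} + 4} = G'(x).

G(x) = \log{\left(\frac{x^{2}}{2} + 2 \right)} - 1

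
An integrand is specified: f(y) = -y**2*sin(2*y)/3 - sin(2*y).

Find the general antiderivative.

F(y) = y**2*cos(2*y)/6 - y*sin(2*y)/6 + 5*cos(2*y)/12 + C

Integrate term by term and add the pieces.
Check: d/dy[y**2*cos(2*y)/6 - y*sin(2*y)/6 + 5*cos(2*y)/12] = -y**2*sin(2*y)/3 - sin(2*y) = f(y).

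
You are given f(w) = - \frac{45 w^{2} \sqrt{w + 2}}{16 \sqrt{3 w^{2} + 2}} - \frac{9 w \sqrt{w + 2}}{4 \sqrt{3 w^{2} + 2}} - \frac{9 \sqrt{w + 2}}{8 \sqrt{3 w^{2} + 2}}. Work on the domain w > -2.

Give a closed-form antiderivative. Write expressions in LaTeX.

An antiderivative is F(w) = - \frac{3 w \sqrt{\frac{3 w}{2} + 3} \sqrt{2 w^{2} + \frac{4}{3}}}{8} - \frac{3 \sqrt{\frac{3 w}{2} + 3} \sqrt{2 w^{2} + \frac{4}{3}}}{4}.

Recognize the product-rule pattern: f = u'v + uv' with u = - \frac{\left(\frac{3 w}{2} + 3\right)^{\frac{3}{2}}}{4}, v = \sqrt{2 w^{2} + \frac{4}{3}}, so integration by parts undoes it.
Check: d/dw[- \frac{3 w \sqrt{\frac{3 w}{2} + 3} \sqrt{2 w^{2} + \frac{4}{3}}}{8} - \frac{3 \sqrt{\frac{3 w}{2} + 3} \sqrt{2 w^{2} + \frac{4}{3}}}{4}] = \frac{- 45 w^{3} - 126 w^{2} - 90 w - 36}{16 \sqrt{w + 2} \sqrt{3 w^{2} + 2}}, which equals f(w).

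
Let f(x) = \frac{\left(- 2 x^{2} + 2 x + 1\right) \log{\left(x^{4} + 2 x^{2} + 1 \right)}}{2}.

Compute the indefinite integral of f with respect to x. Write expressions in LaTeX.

F(x) = - \frac{6 x^{3} \log{\left(x^{4} + 2 x^{2} + 1 \right)} - 8 x^{3} - 9 x^{2} \log{\left(x^{4} + 2 x^{2} + 1 \right)} + 18 x^{2} - 9 x \log{\left(x^{4} + 2 x^{2} + 1 \right)} + 60 x - 18 \log{\left(x^{2} + 1 \right)} - 60 \operatorname{atan}{\left(x \right)}}{18} + C

Whatever form F(x) takes, F'(x) = f(x) is non-negotiable.
Check: d/dx[- \frac{6 x^{3} \log{\left(x^{4} + 2 x^{2} + 1 \right)} - 8 x^{3} - 9 x^{2} \log{\left(x^{4} + 2 x^{2} + 1 \right)} + 18 x^{2} - 9 x \log{\left(x^{4} + 2 x^{2} + 1 \right)} + 60 x - 18 \log{\left(x^{2} + 1 \right)} - 60 \operatorname{atan}{\left(x \right)}}{18}] = - x^{2} \log{\left(x^{4} + 2 x^{2} + 1 \right)} + x \log{\left(x^{4} + 2 x^{2} + 1 \right)} + \frac{\log{\left(x^{4} + 2 x^{2} + 1 \right)}}{2}, which equals f(x).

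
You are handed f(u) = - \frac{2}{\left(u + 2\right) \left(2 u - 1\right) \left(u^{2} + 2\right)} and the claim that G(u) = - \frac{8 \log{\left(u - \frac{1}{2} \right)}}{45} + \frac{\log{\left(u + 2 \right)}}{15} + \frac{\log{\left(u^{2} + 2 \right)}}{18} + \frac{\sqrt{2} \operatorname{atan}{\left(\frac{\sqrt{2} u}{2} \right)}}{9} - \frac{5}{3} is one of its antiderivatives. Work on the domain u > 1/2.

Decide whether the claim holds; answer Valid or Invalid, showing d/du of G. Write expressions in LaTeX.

Valid - the claim checks out under differentiation.

d/du[G] = - \frac{2}{2 u^{4} + 3 u^{3} + 2 u^{2} + 6 u - 4}
This equals f(u) exactly, so the claim holds.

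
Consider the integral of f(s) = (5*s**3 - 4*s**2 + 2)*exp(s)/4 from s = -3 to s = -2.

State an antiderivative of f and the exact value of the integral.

Recognize the product-rule pattern: f = u'v + uv' with u = 5*s**3/4 - 19*s**2/4 + 19*s/2 - 9, v = exp(s), so integration by parts undoes it.
F(s) = 5*s**3*exp(s)/4 - 19*s**2*exp(s)/4 + 19*s*exp(s)/2 - 9*exp(s) is an antiderivative of f.
Check: d/ds[5*s**3*exp(s)/4 - 19*s**2*exp(s)/4 + 19*s*exp(s)/2 - 9*exp(s)] = 5*s**3*exp(s)/4 - s**2*exp(s) + exp(s)/2, which equals f(s).
F(-2) = -57*exp(-2); F(-3) = -114*exp(-3).
Integral = F(-2) - F(-3) = -57*exp(-2) + 114*exp(-3).

Antiderivative: F(s) = 5*s**3*exp(s)/4 - 19*s**2*exp(s)/4 + 19*s*exp(s)/2 - 9*exp(s); value = -57*exp(-2) + 114*exp(-3)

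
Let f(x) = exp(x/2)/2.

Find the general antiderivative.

F(x) = exp(x/2) + C

An antiderivative F(x) passes only if d/dx[F] lands on f(x) exactly.
Check: d/dx[exp(x/2)] = exp(x/2)/2 = f(x).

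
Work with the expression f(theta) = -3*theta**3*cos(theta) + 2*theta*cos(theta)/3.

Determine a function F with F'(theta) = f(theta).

An antiderivative is F(theta) = (-9*theta**3*sin(theta) - 27*theta**2*cos(theta) + 56*theta*sin(theta) + 56*cos(theta))/3.

Integrate term by term and add the pieces.
Check: d/dtheta[(-9*theta**3*sin(theta) - 27*theta**2*cos(theta) + 56*theta*sin(theta) + 56*cos(theta))/3] = -3*theta**3*cos(theta) + 2*theta*cos(theta)/3 = f(theta).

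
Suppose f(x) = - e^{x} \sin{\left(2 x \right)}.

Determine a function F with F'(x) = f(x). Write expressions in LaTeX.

Recover f(x) by differentiating a candidate F(x); any mismatch rules it out.
Check: d/dx[\frac{\left(- \sin{\left(2 x \right)} + 2 \cos{\left(2 x \right)}\right) e^{x}}{5}] = - e^{x} \sin{\left(2 x \right)} = f(x).

An antiderivative is F(x) = \frac{\left(- \sin{\left(2 x \right)} + 2 \cos{\left(2 x \right)}\right) e^{x}}{5}.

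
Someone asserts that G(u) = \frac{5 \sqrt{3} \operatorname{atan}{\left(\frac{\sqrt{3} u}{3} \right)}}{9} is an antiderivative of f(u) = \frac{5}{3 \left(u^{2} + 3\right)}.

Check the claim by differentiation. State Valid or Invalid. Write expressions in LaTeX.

Valid - the claim checks out under differentiation.

d/du[G] = \frac{5}{3 u^{2} + 9}
This equals f(u) exactly, so the claim holds.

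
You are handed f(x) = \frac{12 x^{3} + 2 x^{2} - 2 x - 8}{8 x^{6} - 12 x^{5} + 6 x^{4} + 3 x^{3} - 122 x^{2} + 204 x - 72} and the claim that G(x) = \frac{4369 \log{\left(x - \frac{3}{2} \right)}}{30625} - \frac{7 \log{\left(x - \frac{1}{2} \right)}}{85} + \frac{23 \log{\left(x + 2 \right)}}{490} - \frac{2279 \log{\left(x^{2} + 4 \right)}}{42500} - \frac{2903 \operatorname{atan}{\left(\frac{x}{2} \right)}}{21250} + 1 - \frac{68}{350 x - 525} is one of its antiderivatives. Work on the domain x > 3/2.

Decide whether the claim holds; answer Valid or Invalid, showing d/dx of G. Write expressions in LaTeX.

d/dx[G] = \frac{12 x^{3} + 2 x^{2} - 2 x - 8}{8 x^{6} - 12 x^{5} + 6 x^{4} + 3 x^{3} - 122 x^{2} + 204 x - 72}
This equals f(x) exactly, so the claim holds.

Valid: G'(x) = f(x).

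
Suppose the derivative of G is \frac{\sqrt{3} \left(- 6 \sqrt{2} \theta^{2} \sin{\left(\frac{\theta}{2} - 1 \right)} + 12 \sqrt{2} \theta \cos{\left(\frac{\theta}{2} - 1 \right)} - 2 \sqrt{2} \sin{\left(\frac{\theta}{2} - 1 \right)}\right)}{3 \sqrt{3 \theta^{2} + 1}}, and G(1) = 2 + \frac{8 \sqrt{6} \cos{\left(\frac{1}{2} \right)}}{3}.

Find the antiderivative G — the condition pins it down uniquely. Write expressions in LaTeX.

G(\theta) = \frac{2 \left(2 \sqrt{6} \sqrt{3 \theta^{2} + 1} \cos{\left(\frac{\theta}{2} - 1 \right)} + 3\right)}{3}

G'(\theta) has the shape u'v + uv' for u = 4 \sqrt{2 \theta^{2} + \frac{2}{3}} and v = \cos{\left(\frac{\theta}{2} - 1 \right)} — it is the derivative of the product u*v.
A general antiderivative is 4 \sqrt{2 \theta^{2} + \frac{2}{3}} \cos{\left(\frac{\theta}{2} - 1 \right)} + C.
The condition gives C = 2 + \frac{8 \sqrt{6} \cos{\left(\frac{1}{2} \right)}}{3} - (\frac{8 \sqrt{6} \cos{\left(\frac{1}{2} \right)}}{3}) = 2.
So G(\theta) = \frac{2 \left(2 \sqrt{6} \sqrt{3 \theta^{2} + 1} \cos{\left(\frac{\theta}{2} - 1 \right)} + 3\right)}{3}.
Check: d/d\theta[\frac{2 \left(2 \sqrt{6} \sqrt{3 \theta^{2} + 1} \cos{\left(\frac{\theta}{2} - 1 \right)} + 3\right)}{3}] = \frac{- 6 \sqrt{6} \theta^{2} \sin{\left(\frac{\theta}{2} - 1 \right)} + 12 \sqrt{6} \theta \cos{\left(\frac{\theta}{2} - 1 \right)} - 2 \sqrt{6} \sin{\left(\frac{\theta}{2} - 1 \right)}}{3 \sqrt{3 \theta^{2} + 1}}, which equals G'(\theta).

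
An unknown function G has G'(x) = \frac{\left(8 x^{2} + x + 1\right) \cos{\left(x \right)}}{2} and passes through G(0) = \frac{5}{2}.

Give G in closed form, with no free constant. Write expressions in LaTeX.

G(x) = 4 x^{2} \sin{\left(x \right)} + \frac{x \sin{\left(x \right)}}{2} + 8 x \cos{\left(x \right)} - \frac{15 \sin{\left(x \right)}}{2} + \frac{\cos{\left(x \right)}}{2} + 2

Since d/dx undoes antidifferentiation here, G(x) must give back the stated G'(x).
A general antiderivative is 4 x^{2} \sin{\left(x \right)} + \frac{x \sin{\left(x \right)}}{2} + 8 x \cos{\left(x \right)} - \frac{15 \sin{\left(x \right)}}{2} + \frac{\cos{\left(x \right)}}{2} + C.
The condition gives C = \frac{5}{2} - (\frac{1}{2}) = 2.
So G(x) = 4 x^{2} \sin{\left(x \right)} + \frac{x \sin{\left(x \right)}}{2} + 8 x \cos{\left(x \right)} - \frac{15 \sin{\left(x \right)}}{2} + \frac{\cos{\left(x \right)}}{2} + 2.
Check: d/dx[4 x^{2} \sin{\left(x \right)} + \frac{x \sin{\left(x \right)}}{2} + 8 x \cos{\left(x \right)} - \frac{15 \sin{\left(x \right)}}{2} + \frac{\cos{\left(x \right)}}{2} + 2] = 4 x^{2} \cos{\left(x \right)} + \frac{x \cos{\left(x \right)}}{2} + \frac{\cos{\left(x \right)}}{2}, which equals G'(x).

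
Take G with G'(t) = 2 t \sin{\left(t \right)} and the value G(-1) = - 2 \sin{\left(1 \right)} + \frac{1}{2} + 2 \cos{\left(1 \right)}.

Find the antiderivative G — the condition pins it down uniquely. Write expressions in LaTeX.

Since d/dt undoes antidifferentiation here, G(t) must give back the stated G'(t).
A general antiderivative is - 2 t \cos{\left(t \right)} + 2 \sin{\left(t \right)} + C.
The condition gives C = - 2 \sin{\left(1 \right)} + \frac{1}{2} + 2 \cos{\left(1 \right)} - (- 2 \sin{\left(1 \right)} + 2 \cos{\left(1 \right)}) = \frac{1}{2}.
So G(t) = - 2 t \cos{\left(t \right)} + 2 \sin{\left(t \right)} + \frac{1}{2}.
Check: d/dt[- 2 t \cos{\left(t \right)} + 2 \sin{\left(t \right)} + \frac{1}{2}] = 2 t \sin{\left(t \right)} = G'(t).

G(t) = - 2 t \cos{\left(t \right)} + 2 \sin{\left(t \right)} + \frac{1}{2}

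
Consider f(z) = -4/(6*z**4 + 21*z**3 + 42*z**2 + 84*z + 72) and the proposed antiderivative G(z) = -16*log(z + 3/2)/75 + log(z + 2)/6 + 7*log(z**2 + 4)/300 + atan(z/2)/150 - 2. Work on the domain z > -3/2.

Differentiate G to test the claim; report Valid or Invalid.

Valid - differentiating G returns exactly f.

d/dz[G] = -4/(6*z**4 + 21*z**3 + 42*z**2 + 84*z + 72)
This equals f(z) exactly, so the claim holds.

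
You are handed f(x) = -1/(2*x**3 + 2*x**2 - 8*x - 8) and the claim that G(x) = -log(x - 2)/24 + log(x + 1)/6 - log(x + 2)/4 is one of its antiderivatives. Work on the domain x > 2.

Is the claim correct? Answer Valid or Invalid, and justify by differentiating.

Invalid: d/dx[G] - f = -1/(8*x + 16), which is not 0.

d/dx[G] = (-x**2 + x - 2)/(8*x**3 + 8*x**2 - 32*x - 32)
d/dx[G] - f(x) = -1/(8*x + 16) != 0.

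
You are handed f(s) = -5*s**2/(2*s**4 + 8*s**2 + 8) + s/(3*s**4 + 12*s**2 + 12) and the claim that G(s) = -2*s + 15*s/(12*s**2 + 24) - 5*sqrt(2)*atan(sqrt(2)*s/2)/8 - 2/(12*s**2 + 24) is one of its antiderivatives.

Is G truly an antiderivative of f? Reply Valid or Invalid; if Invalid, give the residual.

Invalid: d/ds[G] - f = -2, which is not 0.

d/ds[G] = (-12*s**4 - 63*s**2 + 2*s - 48)/(6*s**4 + 24*s**2 + 24)
d/ds[G] - f(s) = -2 != 0.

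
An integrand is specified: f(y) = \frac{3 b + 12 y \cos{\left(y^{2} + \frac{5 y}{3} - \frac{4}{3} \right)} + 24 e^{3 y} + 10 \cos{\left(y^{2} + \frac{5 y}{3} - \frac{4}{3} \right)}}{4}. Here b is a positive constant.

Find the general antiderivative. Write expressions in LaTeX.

An antiderivative F(y) passes only if d/dy[F] lands on f(y) exactly.
Check: d/dy[\frac{3 b y}{4} + 2 e^{3 y} + \frac{3 \sin{\left(y^{2} + \frac{5 y}{3} - \frac{4}{3} \right)}}{2}] = \frac{3 b}{4} + 3 y \cos{\left(y^{2} + \frac{5 y}{3} - \frac{4}{3} \right)} + 6 e^{3 y} + \frac{5 \cos{\left(y^{2} + \frac{5 y}{3} - \frac{4}{3} \right)}}{2}, which equals f(y).

F(y) = \frac{3 b y}{4} + 2 e^{3 y} + \frac{3 \sin{\left(y^{2} + \frac{5 y}{3} - \frac{4}{3} \right)}}{2} + C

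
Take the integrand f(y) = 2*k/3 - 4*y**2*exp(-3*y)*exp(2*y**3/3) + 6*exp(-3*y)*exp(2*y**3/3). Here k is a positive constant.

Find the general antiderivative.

The integrand splits into summands that can be handled one at a time.
Check: d/dy[2*k*y/3 - 2*exp(-3*y)*exp(2*y**3/3)] = (2*k*exp(3*y) - 12*y**2*exp(2*y**3/3) + 18*exp(2*y**3/3))*exp(-3*y)/3, which equals f(y).

F(y) = 2*k*y/3 - 2*exp(-3*y)*exp(2*y**3/3) + C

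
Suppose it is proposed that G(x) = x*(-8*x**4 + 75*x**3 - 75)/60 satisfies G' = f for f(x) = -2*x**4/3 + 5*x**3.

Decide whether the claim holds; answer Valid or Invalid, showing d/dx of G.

d/dx[G] = -2*x**4/3 + 5*x**3 - 5/4
d/dx[G] - f(x) = -5/4 != 0.

Invalid: d/dx[G] - f = -5/4, which is not 0.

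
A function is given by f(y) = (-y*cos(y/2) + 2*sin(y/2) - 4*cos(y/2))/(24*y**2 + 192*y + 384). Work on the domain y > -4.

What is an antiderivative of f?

An antiderivative is F(y) = -sin(y/2)/(12*y + 48).

f has the shape u'v + uv' for u = -1/(12*(y + 4)) and v = sin(y/2) — it is the derivative of the product u*v.
Check: d/dy[-sin(y/2)/(12*y + 48)] = (-y*cos(y/2) + 2*sin(y/2) - 4*cos(y/2))/(24*y**2 + 192*y + 384) = f(y).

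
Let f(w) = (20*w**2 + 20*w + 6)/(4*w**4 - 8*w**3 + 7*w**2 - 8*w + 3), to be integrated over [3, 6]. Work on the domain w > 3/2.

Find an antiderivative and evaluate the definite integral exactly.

The denominator factors as (2*w - 3)*(2*w - 1)*(w**2 + 1); partial fractions split f into directly integrable pieces: -2*(66*w + 73)/(65*(w**2 + 1)) - 42/(5*(2*w - 1)) + 162/(13*(2*w - 3)).
F(w) = 81*log(w - 3/2)/13 - 21*log(w - 1/2)/5 - 66*log(w**2 + 1)/65 - 146*atan(w)/65 is an antiderivative of f.
Check: d/dw[81*log(w - 3/2)/13 - 21*log(w - 1/2)/5 - 66*log(w**2 + 1)/65 - 146*atan(w)/65] = (20*w**2 + 20*w + 6)/(4*w**4 - 8*w**3 + 7*w**2 - 8*w + 3) = f(w).
F(6) = -21*log(11/2)/5 - 66*log(37)/65 - 146*atan(6)/65 + 81*log(9/2)/13; F(3) = -21*log(5/2)/5 - 146*atan(3)/65 - 66*log(10)/65 + 81*log(3/2)/13.
Integral = F(6) - F(3) = -21*log(11/2)/5 - 66*log(37)/65 - 146*atan(6)/65 - 81*log(3/2)/13 + 66*log(10)/65 + 146*atan(3)/65 + 21*log(5/2)/5 + 81*log(9/2)/13.

Antiderivative: F(w) = 81*log(w - 3/2)/13 - 21*log(w - 1/2)/5 - 66*log(w**2 + 1)/65 - 146*atan(w)/65; value = -21*log(11/2)/5 - 66*log(37)/65 - 146*atan(6)/65 - 81*log(3/2)/13 + 66*log(10)/65 + 146*atan(3)/65 + 21*log(5/2)/5 + 81*log(9/2)/13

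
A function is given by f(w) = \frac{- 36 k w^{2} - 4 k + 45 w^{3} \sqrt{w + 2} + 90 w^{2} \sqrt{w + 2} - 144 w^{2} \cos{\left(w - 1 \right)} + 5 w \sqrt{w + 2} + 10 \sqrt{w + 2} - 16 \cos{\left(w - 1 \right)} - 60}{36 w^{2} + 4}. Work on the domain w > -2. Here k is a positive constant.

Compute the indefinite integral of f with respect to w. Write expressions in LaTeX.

F(w) = - k w + \frac{w^{2} \sqrt{w + 2}}{2} + 2 w \sqrt{w + 2} + 2 \sqrt{w + 2} - 4 \sin{\left(w - 1 \right)} - 5 \operatorname{atan}{\left(3 w \right)} + C

Check any antiderivative F(w) by computing F'(w) and comparing it with f(w).
Check: d/dw[- k w + \frac{w^{2} \sqrt{w + 2}}{2} + 2 w \sqrt{w + 2} + 2 \sqrt{w + 2} - 4 \sin{\left(w - 1 \right)} - 5 \operatorname{atan}{\left(3 w \right)}] = \frac{- 36 k w^{2} \sqrt{w + 2} - 4 k \sqrt{w + 2} + 45 w^{4} + 180 w^{3} - 144 w^{2} \sqrt{w + 2} \cos{\left(w - 1 \right)} + 185 w^{2} + 20 w - 16 \sqrt{w + 2} \cos{\left(w - 1 \right)} - 60 \sqrt{w + 2} + 20}{36 w^{2} \sqrt{w + 2} + 4 \sqrt{w + 2}}, which equals f(w).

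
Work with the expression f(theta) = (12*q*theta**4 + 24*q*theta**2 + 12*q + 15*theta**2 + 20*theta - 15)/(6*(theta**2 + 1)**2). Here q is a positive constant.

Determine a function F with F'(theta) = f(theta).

Since d/dtheta undoes antidifferentiation here, F'(theta) = f(theta) is required of F(theta).
Check: d/dtheta[(12*q*theta**3 + 12*q*theta - 15*theta - 10)/(6*theta**2 + 6)] = (12*q*theta**4 + 24*q*theta**2 + 12*q + 15*theta**2 + 20*theta - 15)/(6*theta**4 + 12*theta**2 + 6), which equals f(theta).

An antiderivative is F(theta) = (12*q*theta**3 + 12*q*theta - 15*theta - 10)/(6*theta**2 + 6).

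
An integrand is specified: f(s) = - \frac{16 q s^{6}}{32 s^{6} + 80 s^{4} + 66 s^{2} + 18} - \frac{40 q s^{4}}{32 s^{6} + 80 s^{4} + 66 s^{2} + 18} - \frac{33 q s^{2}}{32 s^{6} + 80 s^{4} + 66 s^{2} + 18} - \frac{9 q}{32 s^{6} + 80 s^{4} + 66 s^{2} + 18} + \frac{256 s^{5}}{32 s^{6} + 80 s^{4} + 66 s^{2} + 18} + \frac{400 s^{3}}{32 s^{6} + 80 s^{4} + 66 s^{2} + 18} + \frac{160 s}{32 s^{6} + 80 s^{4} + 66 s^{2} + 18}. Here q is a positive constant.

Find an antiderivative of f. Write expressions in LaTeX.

The integrand splits into summands that can be handled one at a time.
Check: d/ds[- \frac{4 q s^{3} + 3 q s - 32 s^{2} \log{\left(2 s^{2} + 2 \right)} - 24 \log{\left(2 s^{2} + 2 \right)} + 2}{2 \left(4 s^{2} + 3\right)}] = \frac{- 16 q s^{6} - 40 q s^{4} - 33 q s^{2} - 9 q + 256 s^{5} + 400 s^{3} + 160 s}{32 s^{6} + 80 s^{4} + 66 s^{2} + 18}, which equals f(s).

An antiderivative is F(s) = - \frac{4 q s^{3} + 3 q s - 32 s^{2} \log{\left(2 s^{2} + 2 \right)} - 24 \log{\left(2 s^{2} + 2 \right)} + 2}{2 \left(4 s^{2} + 3\right)}.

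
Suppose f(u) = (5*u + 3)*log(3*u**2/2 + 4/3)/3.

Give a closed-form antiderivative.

An antiderivative is F(u) = 5*u**2*log(9*u**2 + 8)/6 - 5*u**2*log(6)/6 - 5*u**2/6 + u*log(9*u**2 + 8) - 2*u - u*log(6) + 20*log(u**2 + 8/9)/27 + 4*sqrt(2)*atan(3*sqrt(2)*u/4)/3.

For F(u) to be correct the identity F'(u) - f(u) = 0 must hold.
Check: d/du[5*u**2*log(9*u**2 + 8)/6 - 5*u**2*log(6)/6 - 5*u**2/6 + u*log(9*u**2 + 8) - 2*u - u*log(6) + 20*log(u**2 + 8/9)/27 + 4*sqrt(2)*atan(3*sqrt(2)*u/4)/3] = 5*u*log(9*u**2 + 8)/3 - 5*u*log(6)/3 + log(9*u**2 + 8) - log(6), which equals f(u).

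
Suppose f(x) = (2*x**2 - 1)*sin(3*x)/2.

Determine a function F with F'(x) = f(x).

A candidate is checked by its d/dx: the result must match f(x).
Check: d/dx[-(18*x**2*cos(3*x) - 12*x*sin(3*x) - 13*cos(3*x))/54] = x**2*sin(3*x) - sin(3*x)/2, which equals f(x).

An antiderivative is F(x) = -(18*x**2*cos(3*x) - 12*x*sin(3*x) - 13*cos(3*x))/54.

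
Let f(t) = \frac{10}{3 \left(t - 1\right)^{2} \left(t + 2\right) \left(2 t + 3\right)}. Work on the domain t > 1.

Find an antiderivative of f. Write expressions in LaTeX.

Factor the denominator (3 \left(t - 1\right)^{2} \left(t + 2\right) \left(2 t + 3\right)) and decompose: f = \frac{16}{15 \left(2 t + 3\right)} - \frac{10}{27 \left(t + 2\right)} - \frac{22}{135 \left(t - 1\right)} + \frac{2}{9 \left(t - 1\right)^{2}}; each piece integrates to a log, atan, or power term.
Check: d/dt[- \frac{22 \log{\left(t - 1 \right)}}{135} + \frac{8 \log{\left(t + \frac{3}{2} \right)}}{15} - \frac{10 \log{\left(t + 2 \right)}}{27} - \frac{10}{45 t - 45}] = \frac{10}{6 t^{4} + 9 t^{3} - 18 t^{2} - 15 t + 18}, which equals f(t).

An antiderivative is F(t) = - \frac{22 \log{\left(t - 1 \right)}}{135} + \frac{8 \log{\left(t + \frac{3}{2} \right)}}{15} - \frac{10 \log{\left(t + 2 \right)}}{27} - \frac{10}{45 t - 45}.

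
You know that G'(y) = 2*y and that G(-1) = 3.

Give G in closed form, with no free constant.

G(y) = y**2 + 2

The proposed G(y) is checked by its d/dy: the result must match the given G'(y).
A general antiderivative is y**2 + C.
The condition gives C = 3 - (1) = 2.
So G(y) = y**2 + 2.
Check: d/dy[y**2 + 2] = 2*y = G'(y).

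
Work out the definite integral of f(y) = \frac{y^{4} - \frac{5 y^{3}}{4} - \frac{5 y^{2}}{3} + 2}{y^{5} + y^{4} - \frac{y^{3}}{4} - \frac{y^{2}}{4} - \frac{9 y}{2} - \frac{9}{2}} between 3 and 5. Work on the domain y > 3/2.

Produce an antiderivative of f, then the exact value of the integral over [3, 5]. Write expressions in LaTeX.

The denominator factors as 3 \left(y + 1\right) \left(2 y - 3\right) \left(2 y + 3\right) \left(y^{2} + 2\right); partial fractions split f into directly integrable pieces: \frac{2 \left(41 y - 86\right)}{153 \left(y^{2} + 2\right)} + \frac{241}{102 \left(2 y + 3\right)} - \frac{29}{510 \left(2 y - 3\right)} - \frac{31}{45 \left(y + 1\right)}.
F(y) = - \frac{87 \log{\left(y - \frac{3}{2} \right)} + 2108 \log{\left(y + 1 \right)} - 3615 \log{\left(y + \frac{3}{2} \right)} - 820 \log{\left(y^{2} + 2 \right)} + 1720 \sqrt{2} \operatorname{atan}{\left(\frac{\sqrt{2} y}{2} \right)}}{3060} is an antiderivative of f.
Check: d/dy[- \frac{87 \log{\left(y - \frac{3}{2} \right)} + 2108 \log{\left(y + 1 \right)} - 3615 \log{\left(y + \frac{3}{2} \right)} - 820 \log{\left(y^{2} + 2 \right)} + 1720 \sqrt{2} \operatorname{atan}{\left(\frac{\sqrt{2} y}{2} \right)}}{3060}] = \frac{12 y^{4} - 15 y^{3} - 20 y^{2} + 24}{12 y^{5} + 12 y^{4} - 3 y^{3} - 3 y^{2} - 54 y - 54}, which equals f(y).
F(5) = - \frac{31 \log{\left(6 \right)}}{45} - \frac{86 \sqrt{2} \operatorname{atan}{\left(\frac{5 \sqrt{2}}{2} \right)}}{153} - \frac{29 \log{\left(\frac{7}{2} \right)}}{1020} + \frac{41 \log{\left(27 \right)}}{153} + \frac{241 \log{\left(\frac{13}{2} \right)}}{204}; F(3) = - \frac{31 \log{\left(4 \right)}}{45} - \frac{86 \sqrt{2} \operatorname{atan}{\left(\frac{3 \sqrt{2}}{2} \right)}}{153} - \frac{29 \log{\left(\frac{3}{2} \right)}}{1020} + \frac{41 \log{\left(11 \right)}}{153} + \frac{241 \log{\left(\frac{9}{2} \right)}}{204}.
Integral = F(5) - F(3) = - \frac{241 \log{\left(\frac{9}{2} \right)}}{204} - \frac{31 \log{\left(6 \right)}}{45} - \frac{86 \sqrt{2} \operatorname{atan}{\left(\frac{5 \sqrt{2}}{2} \right)}}{153} - \frac{41 \log{\left(11 \right)}}{153} - \frac{29 \log{\left(\frac{7}{2} \right)}}{1020} + \frac{29 \log{\left(\frac{3}{2} \right)}}{1020} + \frac{41 \log{\left(27 \right)}}{153} + \frac{86 \sqrt{2} \operatorname{atan}{\left(\frac{3 \sqrt{2}}{2} \right)}}{153} + \frac{31 \log{\left(4 \right)}}{45} + \frac{241 \log{\left(\frac{13}{2} \right)}}{204}.

Antiderivative: F(y) = - \frac{87 \log{\left(y - \frac{3}{2} \right)} + 2108 \log{\left(y + 1 \right)} - 3615 \log{\left(y + \frac{3}{2} \right)} - 820 \log{\left(y^{2} + 2 \right)} + 1720 \sqrt{2} \operatorname{atan}{\left(\frac{\sqrt{2} y}{2} \right)}}{3060}; value = - \frac{241 \log{\left(\frac{9}{2} \right)}}{204} - \frac{31 \log{\left(6 \right)}}{45} - \frac{86 \sqrt{2} \operatorname{atan}{\left(\frac{5 \sqrt{2}}{2} \right)}}{153} - \frac{41 \log{\left(11 \right)}}{153} - \frac{29 \log{\left(\frac{7}{2} \right)}}{1020} + \frac{29 \log{\left(\frac{3}{2} \right)}}{1020} + \frac{41 \log{\left(27 \right)}}{153} + \frac{86 \sqrt{2} \operatorname{atan}{\left(\frac{3 \sqrt{2}}{2} \right)}}{153} + \frac{31 \log{\left(4 \right)}}{45} + \frac{241 \log{\left(\frac{13}{2} \right)}}{204}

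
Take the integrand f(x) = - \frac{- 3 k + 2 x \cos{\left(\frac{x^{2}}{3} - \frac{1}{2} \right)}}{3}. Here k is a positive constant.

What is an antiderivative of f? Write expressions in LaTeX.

A candidate is checked by its d/dx: the result must match f(x).
Check: d/dx[k x - \sin{\left(\frac{x^{2}}{3} - \frac{1}{2} \right)}] = k - \frac{2 x \cos{\left(\frac{x^{2}}{3} - \frac{1}{2} \right)}}{3}, which equals f(x).

An antiderivative is F(x) = k x - \sin{\left(\frac{x^{2}}{3} - \frac{1}{2} \right)}.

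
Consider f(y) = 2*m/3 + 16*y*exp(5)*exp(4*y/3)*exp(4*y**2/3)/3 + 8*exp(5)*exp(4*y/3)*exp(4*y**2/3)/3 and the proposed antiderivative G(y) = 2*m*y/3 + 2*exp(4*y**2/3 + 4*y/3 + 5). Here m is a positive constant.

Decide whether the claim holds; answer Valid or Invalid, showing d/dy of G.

d/dy[G] = 2*m/3 + 16*y*exp(5)*exp(4*y/3)*exp(4*y**2/3)/3 + 8*exp(5)*exp(4*y/3)*exp(4*y**2/3)/3
This equals f(y) exactly, so the claim holds.

Valid: G'(y) = f(y).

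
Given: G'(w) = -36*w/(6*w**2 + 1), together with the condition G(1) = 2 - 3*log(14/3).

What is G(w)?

G(w) = -3*log(2*w**2 + 1/3) - 3*log(2) + 2

G'(w) matches the chain-rule pattern g'(h)*h' with inner function h(w) = 4*w**2 + 2/3; substituting u = h(w) collapses the integral.
A general antiderivative is -3*log(4*w**2 + 2/3) + C.
The condition gives C = 2 - 3*log(14/3) - (-3*log(14/3)) = 2.
So G(w) = -3*log(2*w**2 + 1/3) - 3*log(2) + 2.
Check: d/dw[-3*log(2*w**2 + 1/3) - 3*log(2) + 2] = -36*w/(6*w**2 + 1) = G'(w).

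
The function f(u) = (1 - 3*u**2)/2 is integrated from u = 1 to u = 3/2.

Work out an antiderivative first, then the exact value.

Recover f(u) by differentiating a candidate F(u); any mismatch rules it out.
F(u) = u*(1 - u**2)/2 is an antiderivative of f.
Check: d/du[u*(1 - u**2)/2] = 1/2 - 3*u**2/2, which equals f(u).
F(3/2) = -15/16; F(1) = 0.
Integral = F(3/2) - F(1) = -15/16.

Antiderivative: F(u) = u*(1 - u**2)/2; value = -15/16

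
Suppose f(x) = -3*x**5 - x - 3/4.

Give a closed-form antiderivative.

Integrate term by term and add the pieces.
Check: d/dx[-x*(2*x**5 + 2*x + 3)/4] = -3*x**5 - x - 3/4 = f(x).

An antiderivative is F(x) = -x*(2*x**5 + 2*x + 3)/4.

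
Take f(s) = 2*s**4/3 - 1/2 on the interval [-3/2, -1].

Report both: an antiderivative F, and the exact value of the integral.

Antiderivative: F(s) = 2*s**5/15 - s/2; value = 151/240

A first test for any F(s): its s-derivative must equal f(s) identically.
F(s) = 2*s**5/15 - s/2 is an antiderivative of f.
Check: d/ds[2*s**5/15 - s/2] = 2*s**4/3 - 1/2 = f(s).
F(-1) = 11/30; F(-3/2) = -21/80.
Integral = F(-1) - F(-3/2) = 151/240.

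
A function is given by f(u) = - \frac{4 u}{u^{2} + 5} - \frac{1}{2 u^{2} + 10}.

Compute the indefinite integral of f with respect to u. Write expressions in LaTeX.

Integrate term by term and add the pieces.
Check: d/du[- \frac{20 \log{\left(u^{2} + 5 \right)} + \sqrt{5} \operatorname{atan}{\left(\frac{\sqrt{5} u}{5} \right)}}{10}] = \frac{- 8 u - 1}{2 u^{2} + 10}, which equals f(u).

F(u) = - \frac{20 \log{\left(u^{2} + 5 \right)} + \sqrt{5} \operatorname{atan}{\left(\frac{\sqrt{5} u}{5} \right)}}{10} + C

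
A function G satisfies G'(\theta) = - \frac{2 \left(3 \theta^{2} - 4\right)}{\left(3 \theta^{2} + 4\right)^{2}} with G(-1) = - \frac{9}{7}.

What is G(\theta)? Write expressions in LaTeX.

G(\theta) = \frac{- 3 \theta^{2} + 2 \theta - 4}{3 \theta^{2} + 4}

Recognize the product-rule pattern: G'(\theta) = u'v + uv' with u = \frac{2 \theta}{3}, v = \frac{1}{\theta^{2} + \frac{4}{3}}, so integration by parts undoes it.
A general antiderivative is \frac{2 \theta}{3 \left(\theta^{2} + \frac{4}{3}\right)} + C.
The condition gives C = - \frac{9}{7} - (- \frac{2}{7}) = -1.
So G(\theta) = \frac{- 3 \theta^{2} + 2 \theta - 4}{3 \theta^{2} + 4}.
Check: d/d\theta[\frac{- 3 \theta^{2} + 2 \theta - 4}{3 \theta^{2} + 4}] = \frac{8 - 6 \theta^{2}}{9 \theta^{4} + 24 \theta^{2} + 16}, which equals G'(\theta).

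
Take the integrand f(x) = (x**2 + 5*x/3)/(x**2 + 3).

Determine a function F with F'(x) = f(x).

An antiderivative is F(x) = x + 5*log(x**2 + 3)/6 - sqrt(3)*atan(sqrt(3)*x/3).

Whatever form F(x) takes, F'(x) = f(x) is non-negotiable.
Check: d/dx[x + 5*log(x**2 + 3)/6 - sqrt(3)*atan(sqrt(3)*x/3)] = (3*x**2 + 5*x)/(3*x**2 + 9), which equals f(x).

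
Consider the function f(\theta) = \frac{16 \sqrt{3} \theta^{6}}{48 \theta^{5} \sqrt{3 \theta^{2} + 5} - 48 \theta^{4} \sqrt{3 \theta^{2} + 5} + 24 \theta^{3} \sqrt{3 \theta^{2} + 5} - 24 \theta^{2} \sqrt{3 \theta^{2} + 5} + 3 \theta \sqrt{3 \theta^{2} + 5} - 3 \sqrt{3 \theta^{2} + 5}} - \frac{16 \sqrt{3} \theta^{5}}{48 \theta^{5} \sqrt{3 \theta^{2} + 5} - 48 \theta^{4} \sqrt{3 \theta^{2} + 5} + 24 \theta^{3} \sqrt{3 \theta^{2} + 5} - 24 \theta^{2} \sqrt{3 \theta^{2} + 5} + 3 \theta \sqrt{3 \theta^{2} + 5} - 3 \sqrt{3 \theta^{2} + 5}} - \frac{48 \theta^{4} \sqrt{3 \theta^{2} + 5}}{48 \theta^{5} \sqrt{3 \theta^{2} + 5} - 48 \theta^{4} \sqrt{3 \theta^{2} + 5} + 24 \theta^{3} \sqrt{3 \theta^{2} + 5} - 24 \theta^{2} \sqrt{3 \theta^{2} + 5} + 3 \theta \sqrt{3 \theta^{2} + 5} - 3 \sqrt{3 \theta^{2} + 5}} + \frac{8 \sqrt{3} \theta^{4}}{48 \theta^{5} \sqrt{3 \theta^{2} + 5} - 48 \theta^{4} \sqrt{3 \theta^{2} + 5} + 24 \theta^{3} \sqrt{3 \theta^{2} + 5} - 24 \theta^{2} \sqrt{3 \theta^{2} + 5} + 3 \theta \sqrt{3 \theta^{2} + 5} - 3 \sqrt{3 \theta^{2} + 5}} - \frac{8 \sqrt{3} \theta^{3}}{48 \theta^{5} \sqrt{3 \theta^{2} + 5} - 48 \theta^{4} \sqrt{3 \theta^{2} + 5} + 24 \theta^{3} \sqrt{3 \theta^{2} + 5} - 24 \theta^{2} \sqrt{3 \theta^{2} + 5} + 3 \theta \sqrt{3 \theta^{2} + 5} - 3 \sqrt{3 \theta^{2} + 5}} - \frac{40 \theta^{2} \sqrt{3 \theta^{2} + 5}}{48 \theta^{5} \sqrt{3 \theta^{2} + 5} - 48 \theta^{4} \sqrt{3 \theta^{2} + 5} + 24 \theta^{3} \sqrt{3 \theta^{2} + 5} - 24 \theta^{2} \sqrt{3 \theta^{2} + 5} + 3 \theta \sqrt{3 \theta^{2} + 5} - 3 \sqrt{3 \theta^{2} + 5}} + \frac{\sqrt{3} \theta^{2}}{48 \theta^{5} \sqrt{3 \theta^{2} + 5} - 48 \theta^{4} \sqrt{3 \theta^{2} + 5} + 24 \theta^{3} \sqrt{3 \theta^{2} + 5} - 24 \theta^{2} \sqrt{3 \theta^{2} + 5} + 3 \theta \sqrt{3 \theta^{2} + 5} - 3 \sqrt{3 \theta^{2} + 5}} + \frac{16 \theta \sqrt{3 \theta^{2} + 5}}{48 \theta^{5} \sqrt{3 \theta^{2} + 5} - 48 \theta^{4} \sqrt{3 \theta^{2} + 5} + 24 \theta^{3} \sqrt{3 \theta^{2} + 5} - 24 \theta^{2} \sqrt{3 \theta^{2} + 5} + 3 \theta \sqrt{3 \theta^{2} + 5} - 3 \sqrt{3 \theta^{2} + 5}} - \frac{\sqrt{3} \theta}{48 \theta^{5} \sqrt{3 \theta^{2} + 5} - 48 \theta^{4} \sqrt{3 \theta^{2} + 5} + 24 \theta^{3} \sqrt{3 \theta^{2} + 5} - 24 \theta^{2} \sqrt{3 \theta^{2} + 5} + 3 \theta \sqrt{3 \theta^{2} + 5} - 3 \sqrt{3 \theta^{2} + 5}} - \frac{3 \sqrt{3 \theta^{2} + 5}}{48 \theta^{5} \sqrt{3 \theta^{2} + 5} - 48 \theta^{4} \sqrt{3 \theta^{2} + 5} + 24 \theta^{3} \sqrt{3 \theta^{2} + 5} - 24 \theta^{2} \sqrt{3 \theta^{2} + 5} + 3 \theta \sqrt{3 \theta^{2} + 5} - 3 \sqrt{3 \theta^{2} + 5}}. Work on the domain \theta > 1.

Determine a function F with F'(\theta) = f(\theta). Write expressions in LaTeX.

The integrand splits into summands that can be handled one at a time.
Check: d/d\theta[\frac{\sqrt{3} \sqrt{3 \theta^{2} + 5} \left(4 \theta^{2} + 1\right) - 9 \left(4 \theta^{2} + 1\right) \log{\left(4 \theta - 4 \right)} + 6}{9 \left(4 \theta^{2} + 1\right)}] = \frac{16 \sqrt{3} \theta^{6} - 16 \sqrt{3} \theta^{5} - 48 \theta^{4} \sqrt{3 \theta^{2} + 5} + 8 \sqrt{3} \theta^{4} - 8 \sqrt{3} \theta^{3} - 40 \theta^{2} \sqrt{3 \theta^{2} + 5} + \sqrt{3} \theta^{2} + 16 \theta \sqrt{3 \theta^{2} + 5} - \sqrt{3} \theta - 3 \sqrt{3 \theta^{2} + 5}}{48 \theta^{5} \sqrt{3 \theta^{2} + 5} - 48 \theta^{4} \sqrt{3 \theta^{2} + 5} + 24 \theta^{3} \sqrt{3 \theta^{2} + 5} - 24 \theta^{2} \sqrt{3 \theta^{2} + 5} + 3 \theta \sqrt{3 \theta^{2} + 5} - 3 \sqrt{3 \theta^{2} + 5}}, which equals f(\theta).

An antiderivative is F(\theta) = \frac{\sqrt{3} \sqrt{3 \theta^{2} + 5} \left(4 \theta^{2} + 1\right) - 9 \left(4 \theta^{2} + 1\right) \log{\left(4 \theta - 4 \right)} + 6}{9 \left(4 \theta^{2} + 1\right)}.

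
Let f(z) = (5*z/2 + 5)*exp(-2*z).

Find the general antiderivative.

Recognize the product-rule pattern: f = u'v + uv' with u = -5*z/4 - 25/8, v = exp(-2*z), so integration by parts undoes it.
Check: d/dz[-5*(2*z + 5)*exp(-2*z)/8] = (5*z + 10)*exp(-2*z)/2, which equals f(z).

F(z) = -5*(2*z + 5)*exp(-2*z)/8 + C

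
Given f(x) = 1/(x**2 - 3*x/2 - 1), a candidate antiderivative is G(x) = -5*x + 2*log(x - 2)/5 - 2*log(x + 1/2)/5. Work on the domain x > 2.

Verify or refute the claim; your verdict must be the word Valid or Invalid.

d/dx[G] = (-10*x**2 + 15*x + 12)/(2*x**2 - 3*x - 2)
d/dx[G] - f(x) = -5 != 0.

Invalid: d/dx[G] - f = -5, which is not 0.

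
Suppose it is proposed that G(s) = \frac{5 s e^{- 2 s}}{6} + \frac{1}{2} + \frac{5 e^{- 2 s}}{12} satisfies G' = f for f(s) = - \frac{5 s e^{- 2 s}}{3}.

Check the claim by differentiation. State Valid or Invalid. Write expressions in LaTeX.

Valid - differentiating G returns exactly f.

d/ds[G] = - \frac{5 s e^{- 2 s}}{3}
This equals f(s) exactly, so the claim holds.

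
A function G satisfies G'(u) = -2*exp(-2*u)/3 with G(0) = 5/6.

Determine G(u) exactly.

For G(u) to be correct, d/du[G] must agree with the stated G'(u) identically.
A general antiderivative is exp(-2*u)/3 + C.
The condition gives C = 5/6 - (1/3) = 1/2.
So G(u) = 1/2 + exp(-2*u)/3.
Check: d/du[1/2 + exp(-2*u)/3] = -2*exp(-2*u)/3 = G'(u).

G(u) = 1/2 + exp(-2*u)/3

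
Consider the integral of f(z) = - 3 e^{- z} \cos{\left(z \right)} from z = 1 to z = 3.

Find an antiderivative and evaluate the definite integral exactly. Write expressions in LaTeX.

A first test for any F(z): its z-derivative must equal f(z) identically.
F(z) = - \frac{3 e^{- z} \sin{\left(z \right)}}{2} + \frac{3 e^{- z} \cos{\left(z \right)}}{2} is an antiderivative of f.
Check: d/dz[- \frac{3 e^{- z} \sin{\left(z \right)}}{2} + \frac{3 e^{- z} \cos{\left(z \right)}}{2}] = - 3 e^{- z} \cos{\left(z \right)} = f(z).
F(3) = \frac{3 \cos{\left(3 \right)}}{2 e^{3}} - \frac{3 \sin{\left(3 \right)}}{2 e^{3}}; F(1) = - \frac{3 \sin{\left(1 \right)}}{2 e} + \frac{3 \cos{\left(1 \right)}}{2 e}.
Integral = F(3) - F(1) = - \frac{3 \cos{\left(1 \right)}}{2 e} + \frac{3 \cos{\left(3 \right)}}{2 e^{3}} - \frac{3 \sin{\left(3 \right)}}{2 e^{3}} + \frac{3 \sin{\left(1 \right)}}{2 e}.

Antiderivative: F(z) = - \frac{3 e^{- z} \sin{\left(z \right)}}{2} + \frac{3 e^{- z} \cos{\left(z \right)}}{2}; value = - \frac{3 \cos{\left(1 \right)}}{2 e} + \frac{3 \cos{\left(3 \right)}}{2 e^{3}} - \frac{3 \sin{\left(3 \right)}}{2 e^{3}} + \frac{3 \sin{\left(1 \right)}}{2 e}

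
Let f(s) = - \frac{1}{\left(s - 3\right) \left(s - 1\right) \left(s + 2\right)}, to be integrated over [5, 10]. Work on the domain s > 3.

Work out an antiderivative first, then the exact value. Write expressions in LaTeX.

The denominator factors as \left(s - 3\right) \left(s - 1\right) \left(s + 2\right); partial fractions split f into directly integrable pieces: - \frac{1}{15 \left(s + 2\right)} + \frac{1}{6 \left(s - 1\right)} - \frac{1}{10 \left(s - 3\right)}.
F(s) = - \frac{\log{\left(s - 3 \right)}}{10} + \frac{\log{\left(s - 1 \right)}}{6} - \frac{\log{\left(s + 2 \right)}}{15} is an antiderivative of f.
Check: d/ds[- \frac{\log{\left(s - 3 \right)}}{10} + \frac{\log{\left(s - 1 \right)}}{6} - \frac{\log{\left(s + 2 \right)}}{15}] = - \frac{1}{s^{3} - 2 s^{2} - 5 s + 6}, which equals f(s).
F(10) = - \frac{\log{\left(7 \right)}}{10} - \frac{\log{\left(12 \right)}}{15} + \frac{\log{\left(9 \right)}}{6}; F(5) = - \frac{\log{\left(7 \right)}}{15} - \frac{\log{\left(2 \right)}}{10} + \frac{\log{\left(4 \right)}}{6}.
Integral = F(10) - F(5) = - \frac{\log{\left(4 \right)}}{6} - \frac{\log{\left(12 \right)}}{15} - \frac{\log{\left(7 \right)}}{30} + \frac{\log{\left(2 \right)}}{10} + \frac{\log{\left(9 \right)}}{6}.

Antiderivative: F(s) = - \frac{\log{\left(s - 3 \right)}}{10} + \frac{\log{\left(s - 1 \right)}}{6} - \frac{\log{\left(s + 2 \right)}}{15}; value = - \frac{\log{\left(4 \right)}}{6} - \frac{\log{\left(12 \right)}}{15} - \frac{\log{\left(7 \right)}}{30} + \frac{\log{\left(2 \right)}}{10} + \frac{\log{\left(9 \right)}}{6}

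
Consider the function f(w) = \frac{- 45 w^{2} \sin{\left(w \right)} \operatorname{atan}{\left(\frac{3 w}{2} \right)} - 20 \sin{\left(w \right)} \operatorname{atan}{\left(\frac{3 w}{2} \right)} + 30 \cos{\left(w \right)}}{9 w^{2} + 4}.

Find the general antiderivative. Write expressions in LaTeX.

Recognize the product-rule pattern: f = u'v + uv' with u = 5 \operatorname{atan}{\left(\frac{3 w}{2} \right)}, v = \cos{\left(w \right)}, so integration by parts undoes it.
Check: d/dw[5 \cos{\left(w \right)} \operatorname{atan}{\left(\frac{3 w}{2} \right)}] = \frac{- 45 w^{2} \sin{\left(w \right)} \operatorname{atan}{\left(\frac{3 w}{2} \right)} - 20 \sin{\left(w \right)} \operatorname{atan}{\left(\frac{3 w}{2} \right)} + 30 \cos{\left(w \right)}}{9 w^{2} + 4} = f(w).

F(w) = 5 \cos{\left(w \right)} \operatorname{atan}{\left(\frac{3 w}{2} \right)} + C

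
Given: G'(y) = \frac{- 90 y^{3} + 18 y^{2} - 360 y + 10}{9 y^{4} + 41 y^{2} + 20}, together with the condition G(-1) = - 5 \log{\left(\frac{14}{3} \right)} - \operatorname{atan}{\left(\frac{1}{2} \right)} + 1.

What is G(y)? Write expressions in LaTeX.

G(y) = - 5 \log{\left(3 y^{2} + \frac{5}{3} \right)} + \operatorname{atan}{\left(\frac{y}{2} \right)} + 1

For G(y) to be correct, d/dy[G] must agree with the stated G'(y) identically.
A general antiderivative is - 5 \log{\left(3 y^{2} + \frac{5}{3} \right)} + \operatorname{atan}{\left(\frac{y}{2} \right)} + C.
The condition gives C = - 5 \log{\left(\frac{14}{3} \right)} - \operatorname{atan}{\left(\frac{1}{2} \right)} + 1 - (- 5 \log{\left(\frac{14}{3} \right)} - \operatorname{atan}{\left(\frac{1}{2} \right)}) = 1.
So G(y) = - 5 \log{\left(3 y^{2} + \frac{5}{3} \right)} + \operatorname{atan}{\left(\frac{y}{2} \right)} + 1.
Check: d/dy[- 5 \log{\left(3 y^{2} + \frac{5}{3} \right)} + \operatorname{atan}{\left(\frac{y}{2} \right)} + 1] = \frac{- 90 y^{3} + 18 y^{2} - 360 y + 10}{9 y^{4} + 41 y^{2} + 20} = G'(y).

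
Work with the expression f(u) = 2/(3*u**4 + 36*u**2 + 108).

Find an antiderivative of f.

Since d/du undoes antidifferentiation here, F'(u) = f(u) is required of F(u).
Check: d/du[(6*u + sqrt(6)*(u**2 + 6)*atan(sqrt(6)*u/6))/(108*(u**2 + 6))] = 2/(3*u**4 + 36*u**2 + 108) = f(u).

An antiderivative is F(u) = (6*u + sqrt(6)*(u**2 + 6)*atan(sqrt(6)*u/6))/(108*(u**2 + 6)).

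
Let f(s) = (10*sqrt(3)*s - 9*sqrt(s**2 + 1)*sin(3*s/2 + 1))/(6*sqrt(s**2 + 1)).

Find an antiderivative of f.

A candidate is checked by its d/ds: the result must match f(s).
Check: d/ds[(5*sqrt(3)*sqrt(s**2 + 1) + 3*cos(3*s/2 + 1))/3] = (10*sqrt(3)*s - 9*sqrt(s**2 + 1)*sin(3*s/2 + 1))/(6*sqrt(s**2 + 1)) = f(s).

An antiderivative is F(s) = (5*sqrt(3)*sqrt(s**2 + 1) + 3*cos(3*s/2 + 1))/3.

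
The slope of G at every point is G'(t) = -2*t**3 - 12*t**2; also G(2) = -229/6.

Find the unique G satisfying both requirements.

G(t) = -t**4/2 - 4*t**3 + 11/6

Integrate term by term and add the pieces.
A general antiderivative is -t**4/2 - 4*t**3 + 4/3 + C.
The condition gives C = -229/6 - (-116/3) = 1/2.
So G(t) = -t**4/2 - 4*t**3 + 11/6.
Check: d/dt[-t**4/2 - 4*t**3 + 11/6] = -2*t**3 - 12*t**2 = G'(t).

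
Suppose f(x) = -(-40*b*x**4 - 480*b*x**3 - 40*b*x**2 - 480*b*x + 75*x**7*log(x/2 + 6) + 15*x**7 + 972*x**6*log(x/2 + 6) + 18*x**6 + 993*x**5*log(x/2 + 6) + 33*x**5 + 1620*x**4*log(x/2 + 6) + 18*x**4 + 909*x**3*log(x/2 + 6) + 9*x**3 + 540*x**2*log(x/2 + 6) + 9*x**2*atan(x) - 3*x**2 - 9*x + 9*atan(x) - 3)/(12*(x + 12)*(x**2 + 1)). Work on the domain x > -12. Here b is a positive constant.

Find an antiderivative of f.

An antiderivative is F(x) = (20*b*x**2 + 3*(-5*x**5 - 6*x**4 - 6*x**3 + 3*x - 3*atan(x) + 1)*log(x/2 + 6))/12.

Since d/dx undoes antidifferentiation here, F'(x) = f(x) is required of F(x).
Check: d/dx[(20*b*x**2 + 3*(-5*x**5 - 6*x**4 - 6*x**3 + 3*x - 3*atan(x) + 1)*log(x/2 + 6))/12] = (40*b*x**4 + 480*b*x**3 + 40*b*x**2 + 480*b*x - 75*x**7*log(x/2 + 6) - 15*x**7 - 972*x**6*log(x/2 + 6) - 18*x**6 - 993*x**5*log(x/2 + 6) - 33*x**5 - 1620*x**4*log(x/2 + 6) - 18*x**4 - 909*x**3*log(x/2 + 6) - 9*x**3 - 540*x**2*log(x/2 + 6) - 9*x**2*atan(x) + 3*x**2 + 9*x - 9*atan(x) + 3)/(12*x**3 + 144*x**2 + 12*x + 144), which equals f(x).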